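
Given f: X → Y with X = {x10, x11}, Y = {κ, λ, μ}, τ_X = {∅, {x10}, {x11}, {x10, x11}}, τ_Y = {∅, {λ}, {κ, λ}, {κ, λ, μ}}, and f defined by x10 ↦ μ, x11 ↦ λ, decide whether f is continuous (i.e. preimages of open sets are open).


f IS continuous.

Compute f^{-1}(U) for each U ∈ τ_Y:
  U = ∅: f^{-1}(U) = ∅ ∈ τ_X ✓.
  U = {λ}: f^{-1}(U) = {x11} ∈ τ_X ✓.
  U = {κ, λ}: f^{-1}(U) = {x11} ∈ τ_X ✓.
  U = {κ, λ, μ}: f^{-1}(U) = {x10, x11} ∈ τ_X ✓.
Every preimage lies in τ_X, so f IS continuous.


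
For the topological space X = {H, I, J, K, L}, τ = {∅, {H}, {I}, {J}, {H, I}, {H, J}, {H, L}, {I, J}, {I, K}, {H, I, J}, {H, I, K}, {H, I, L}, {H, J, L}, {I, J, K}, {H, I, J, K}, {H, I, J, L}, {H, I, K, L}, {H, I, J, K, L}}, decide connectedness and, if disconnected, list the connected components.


(X, τ) is disconnected; components = [{J}, {H, L}, {I, K}].

Find clopen sets (U ∈ τ with X ∖ U ∈ τ):
  U = ∅, X ∖ U = {H, I, J, K, L} — both open, so U is clopen.
  U = {J}, X ∖ U = {H, I, K, L} — both open, so U is clopen.
  U = {H, L}, X ∖ U = {I, J, K} — both open, so U is clopen.
  U = {I, K}, X ∖ U = {H, J, L} — both open, so U is clopen.
  U = {H, J, L}, X ∖ U = {I, K} — both open, so U is clopen.
  U = {I, J, K}, X ∖ U = {H, L} — both open, so U is clopen.
  U = {H, I, K, L}, X ∖ U = {J} — both open, so U is clopen.
  U = {H, I, J, K, L}, X ∖ U = ∅ — both open, so U is clopen.
Nontrivial clopen(s) exist: e.g. {H, J, L}. So (X, τ) is disconnected.
Compute connected components by grouping points that agree on all clopens:
  component: {J}
  component: {H, L}
  component: {I, K}


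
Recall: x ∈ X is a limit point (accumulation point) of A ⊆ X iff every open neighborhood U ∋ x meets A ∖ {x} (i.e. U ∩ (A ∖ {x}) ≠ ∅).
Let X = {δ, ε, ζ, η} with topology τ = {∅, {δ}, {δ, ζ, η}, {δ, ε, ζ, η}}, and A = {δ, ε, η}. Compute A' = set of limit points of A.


A' = {ε, ζ, η}

For each x ∈ X, list the open sets U ∈ τ with x ∈ U, then check whether U ∩ (A ∖ {x}) ≠ ∅ for every such U.
  x = δ: open {δ} ∋ x has {δ} ∩ (A ∖ {δ}) = ∅, so x is NOT a limit point.
  x = ε: opens ∋ x are {δ, ε, ζ, η}; each meets A ∖ {ε}, so x IS a limit point.
  x = ζ: opens ∋ x are {δ, ζ, η}, {δ, ε, ζ, η}; each meets A ∖ {ζ}, so x IS a limit point.
  x = η: opens ∋ x are {δ, ζ, η}, {δ, ε, ζ, η}; each meets A ∖ {η}, so x IS a limit point.
Collecting: A' = {ε, ζ, η}.


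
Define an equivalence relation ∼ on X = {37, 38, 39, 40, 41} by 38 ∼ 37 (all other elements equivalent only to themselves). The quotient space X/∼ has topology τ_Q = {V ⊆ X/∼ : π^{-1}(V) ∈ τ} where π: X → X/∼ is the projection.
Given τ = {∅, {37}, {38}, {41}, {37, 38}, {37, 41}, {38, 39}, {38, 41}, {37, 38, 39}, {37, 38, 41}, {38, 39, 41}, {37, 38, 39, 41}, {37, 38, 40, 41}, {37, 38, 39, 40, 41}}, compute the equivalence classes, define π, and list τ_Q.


X/∼ = {[37=38], [39], [40], [41]}; |τ_Q| = 8.

Equivalence classes: [37=38], [39], [40], [41].
Quotient map π: X → X/∼ sends 37 ↦ [37=38], 38 ↦ [37=38], 39 ↦ [39], 40 ↦ [40], 41 ↦ [41].
For each subset V ⊆ X/∼, compute π^{-1}(V) ⊆ X and check whether π^{-1}(V) ∈ τ. V is open in τ_Q iff π^{-1}(V) ∈ τ.
  V = {}: π^{-1}(V) = ∅ ∈ τ ✓.
  V = {[37=38]}: π^{-1}(V) = {37, 38} ∈ τ ✓.
  V = {[39]}: π^{-1}(V) = {39} ∉ τ ✗.
  V = {[37=38], [39]}: π^{-1}(V) = {37, 38, 39} ∈ τ ✓.
  V = {[40]}: π^{-1}(V) = {40} ∉ τ ✗.
  V = {[37=38], [40]}: π^{-1}(V) = {37, 38, 40} ∉ τ ✗.
  V = {[39], [40]}: π^{-1}(V) = {39, 40} ∉ τ ✗.
  V = {[37=38], [39], [40]}: π^{-1}(V) = {37, 38, 39, 40} ∉ τ ✗.
  V = {[41]}: π^{-1}(V) = {41} ∈ τ ✓.
  V = {[37=38], [41]}: π^{-1}(V) = {37, 38, 41} ∈ τ ✓.
  V = {[39], [41]}: π^{-1}(V) = {39, 41} ∉ τ ✗.
  V = {[37=38], [39], [41]}: π^{-1}(V) = {37, 38, 39, 41} ∈ τ ✓.
  V = {[40], [41]}: π^{-1}(V) = {40, 41} ∉ τ ✗.
  V = {[37=38], [40], [41]}: π^{-1}(V) = {37, 38, 40, 41} ∈ τ ✓.
  V = {[39], [40], [41]}: π^{-1}(V) = {39, 40, 41} ∉ τ ✗.
  V = {[37=38], [39], [40], [41]}: π^{-1}(V) = {37, 38, 39, 40, 41} ∈ τ ✓.
Open sets in the quotient: τ_Q = {{}, {[37=38]}, {[37=38], [39]}, {[41]}, {[37=38], [41]}, {[37=38], [39], [41]}, {[37=38], [40], [41]}, {[37=38], [39], [40], [41]}} (8 elements).


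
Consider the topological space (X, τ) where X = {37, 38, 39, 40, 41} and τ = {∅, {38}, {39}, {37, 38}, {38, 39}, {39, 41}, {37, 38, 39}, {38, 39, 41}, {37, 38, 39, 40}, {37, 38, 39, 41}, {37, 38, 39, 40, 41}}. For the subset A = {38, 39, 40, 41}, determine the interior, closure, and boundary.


int(A) = {38, 39, 41}, cl(A) = {37, 38, 39, 40, 41}, ∂A = {37, 40}.

Closed sets in (X, τ) are complements of opens:
  closed(X, τ) = {∅, {40}, {41}, {37, 40}, {40, 41}, {37, 38, 40}, {37, 40, 41}, {39, 40, 41}, {37, 38, 40, 41}, {37, 39, 40, 41}, {37, 38, 39, 40, 41}}.
int(A) = ⋃ {U ∈ τ : U ⊆ A}. Opens contained in A: ∅, {38}, {39}, {38, 39}, {39, 41}, {38, 39, 41}.
Taking the union of these: int(A) = {38, 39, 41}.
cl(A) = ⋂ {C closed : A ⊆ C}. Closed sets containing A: {37, 38, 39, 40, 41}.
Intersecting these: cl(A) = {37, 38, 39, 40, 41}.
∂A = cl(A) ∖ int(A) = {37, 38, 39, 40, 41} ∖ {38, 39, 41} = {37, 40}.


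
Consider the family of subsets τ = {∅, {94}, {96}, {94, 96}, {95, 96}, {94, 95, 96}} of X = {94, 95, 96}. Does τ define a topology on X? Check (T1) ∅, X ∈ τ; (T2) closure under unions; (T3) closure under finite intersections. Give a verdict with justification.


τ IS a topology on X.

Axiom (T1): ∅ ∈ τ? Yes; X ∈ τ? Yes.
Axiom (T2/T3): check pairwise unions and intersections of members of τ.
All pairwise intersections and unions checked — each lies in τ. Therefore τ satisfies (T1), (T2), (T3): it IS a topology on X.


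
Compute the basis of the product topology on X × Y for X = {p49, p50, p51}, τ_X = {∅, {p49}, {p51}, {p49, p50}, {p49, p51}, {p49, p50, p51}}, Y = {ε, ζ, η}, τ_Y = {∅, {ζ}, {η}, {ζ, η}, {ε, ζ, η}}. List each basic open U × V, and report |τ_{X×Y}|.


Basis B = {∅ × ∅, {p49} × {ζ}, {p49} × {η}, {p51} × {ζ}, {p51} × {η}, {p49} × {ζ, η}, {p49, p50} × {ζ}, {p49, p51} × {ζ}, {p49, p50} × {η}, {p49, p51} × {η}, {p51} × {ζ, η}, {p49} × {ε, ζ, η}, {p49, p50, p51} × {ζ}, {p49, p50, p51} × {η}, {p51} × {ε, ζ, η}, {p49, p50} × {ζ, η}, {p49, p51} × {ζ, η}, {p49, p50} × {ε, ζ, η}, {p49, p51} × {ε, ζ, η}, {p49, p50, p51} × {ζ, η}, {p49, p50, p51} × {ε, ζ, η}}; |τ_{X×Y}| = 70.

Enumerate products U × V with U ∈ τ_X, V ∈ τ_Y (deduplicated):
  ∅ × ∅ = {} (∅)
  {p49} × {ζ} = {(p49,ζ)}
  {p49} × {η} = {(p49,η)}
  {p51} × {ζ} = {(p51,ζ)}
  {p51} × {η} = {(p51,η)}
  {p49} × {ζ, η} = {(p49,ζ), (p49,η)}
  {p49, p50} × {ζ} = {(p49,ζ), (p50,ζ)}
  {p49, p51} × {ζ} = {(p49,ζ), (p51,ζ)}
  {p49, p50} × {η} = {(p49,η), (p50,η)}
  {p49, p51} × {η} = {(p49,η), (p51,η)}
  {p51} × {ζ, η} = {(p51,ζ), (p51,η)}
  {p49} × {ε, ζ, η} = {(p49,ε), (p49,ζ), (p49,η)}
  {p49, p50, p51} × {ζ} = {(p49,ζ), (p50,ζ), (p51,ζ)}
  {p49, p50, p51} × {η} = {(p49,η), (p50,η), (p51,η)}
  {p51} × {ε, ζ, η} = {(p51,ε), (p51,ζ), (p51,η)}
  {p49, p50} × {ζ, η} = {(p49,ζ), (p49,η), (p50,ζ), (p50,η)}
  {p49, p51} × {ζ, η} = {(p49,ζ), (p49,η), (p51,ζ), (p51,η)}
  {p49, p50} × {ε, ζ, η} = {(p49,ε), (p49,ζ), (p49,η), (p50,ε), (p50,ζ), (p50,η)}
  {p49, p51} × {ε, ζ, η} = {(p49,ε), (p49,ζ), (p49,η), (p51,ε), (p51,ζ), (p51,η)}
  {p49, p50, p51} × {ζ, η} = {(p49,ζ), (p49,η), (p50,ζ), (p50,η), (p51,ζ), (p51,η)}
  {p49, p50, p51} × {ε, ζ, η} = {(p49,ε), (p49,ζ), (p49,η), (p50,ε), (p50,ζ), (p50,η), (p51,ε), (p51,ζ), (p51,η)}
These 21 distinct sets form the basis B.
Close under arbitrary unions to get τ_{X×Y}; counting gives |τ_{X×Y}| = 70.


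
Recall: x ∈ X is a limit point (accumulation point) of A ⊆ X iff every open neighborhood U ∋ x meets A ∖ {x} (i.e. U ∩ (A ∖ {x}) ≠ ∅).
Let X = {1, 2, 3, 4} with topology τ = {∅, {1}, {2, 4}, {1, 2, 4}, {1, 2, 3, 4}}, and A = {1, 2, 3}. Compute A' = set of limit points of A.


A' = {3, 4}

For each x ∈ X, list the open sets U ∈ τ with x ∈ U, then check whether U ∩ (A ∖ {x}) ≠ ∅ for every such U.
  x = 1: open {1} ∋ x has {1} ∩ (A ∖ {1}) = ∅, so x is NOT a limit point.
  x = 2: open {2, 4} ∋ x has {2, 4} ∩ (A ∖ {2}) = ∅, so x is NOT a limit point.
  x = 3: opens ∋ x are {1, 2, 3, 4}; each meets A ∖ {3}, so x IS a limit point.
  x = 4: opens ∋ x are {2, 4}, {1, 2, 4}, {1, 2, 3, 4}; each meets A ∖ {4}, so x IS a limit point.
Collecting: A' = {3, 4}.


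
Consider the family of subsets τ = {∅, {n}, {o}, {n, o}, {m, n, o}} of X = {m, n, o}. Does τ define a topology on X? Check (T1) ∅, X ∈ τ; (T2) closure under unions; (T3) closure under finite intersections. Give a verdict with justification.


τ IS a topology on X.

Axiom (T1): ∅ ∈ τ? Yes; X ∈ τ? Yes.
Axiom (T2/T3): check pairwise unions and intersections of members of τ.
All pairwise intersections and unions checked — each lies in τ. Therefore τ satisfies (T1), (T2), (T3): it IS a topology on X.


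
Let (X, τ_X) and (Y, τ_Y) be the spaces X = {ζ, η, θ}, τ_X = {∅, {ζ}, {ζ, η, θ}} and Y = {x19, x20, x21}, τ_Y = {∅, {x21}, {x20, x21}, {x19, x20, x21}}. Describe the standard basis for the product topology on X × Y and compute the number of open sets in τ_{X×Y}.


Basis B = {∅ × ∅, {ζ} × {x21}, {ζ} × {x20, x21}, {ζ} × {x19, x20, x21}, {ζ, η, θ} × {x21}, {ζ, η, θ} × {x20, x21}, {ζ, η, θ} × {x19, x20, x21}}; |τ_{X×Y}| = 10.

Enumerate products U × V with U ∈ τ_X, V ∈ τ_Y (deduplicated):
  ∅ × ∅ = {} (∅)
  {ζ} × {x21} = {(ζ,x21)}
  {ζ} × {x20, x21} = {(ζ,x20), (ζ,x21)}
  {ζ} × {x19, x20, x21} = {(ζ,x19), (ζ,x20), (ζ,x21)}
  {ζ, η, θ} × {x21} = {(ζ,x21), (η,x21), (θ,x21)}
  {ζ, η, θ} × {x20, x21} = {(ζ,x20), (ζ,x21), (η,x20), (η,x21), (θ,x20), (θ,x21)}
  {ζ, η, θ} × {x19, x20, x21} = {(ζ,x19), (ζ,x20), (ζ,x21), (η,x19), (η,x20), (η,x21), (θ,x19), (θ,x20), (θ,x21)}
These 7 distinct sets form the basis B.
Close under arbitrary unions to get τ_{X×Y}; counting gives |τ_{X×Y}| = 10.


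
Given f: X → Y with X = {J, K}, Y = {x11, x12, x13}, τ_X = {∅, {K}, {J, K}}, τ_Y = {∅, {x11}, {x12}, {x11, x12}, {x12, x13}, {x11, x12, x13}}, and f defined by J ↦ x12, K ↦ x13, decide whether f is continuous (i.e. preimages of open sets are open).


f is NOT continuous.

Compute f^{-1}(U) for each U ∈ τ_Y:
  U = ∅: f^{-1}(U) = ∅ ∈ τ_X ✓.
  U = {x11}: f^{-1}(U) = ∅ ∈ τ_X ✓.
  U = {x12}: f^{-1}(U) = {J} ∉ τ_X ✗.
  U = {x11, x12}: f^{-1}(U) = {J} ∉ τ_X ✗.
  U = {x12, x13}: f^{-1}(U) = {J, K} ∈ τ_X ✓.
  U = {x11, x12, x13}: f^{-1}(U) = {J, K} ∈ τ_X ✓.
Found U = {x12} with f^{-1}(U) = {J} not in τ_X. Therefore f is NOT continuous.


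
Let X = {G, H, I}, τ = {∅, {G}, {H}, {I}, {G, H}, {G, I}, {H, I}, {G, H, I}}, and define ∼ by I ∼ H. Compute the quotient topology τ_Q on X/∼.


X/∼ = {[G], [H=I]}; |τ_Q| = 4.

Equivalence classes: [G], [H=I].
Quotient map π: X → X/∼ sends G ↦ [G], H ↦ [H=I], I ↦ [H=I].
For each subset V ⊆ X/∼, compute π^{-1}(V) ⊆ X and check whether π^{-1}(V) ∈ τ. V is open in τ_Q iff π^{-1}(V) ∈ τ.
  V = {}: π^{-1}(V) = ∅ ∈ τ ✓.
  V = {[G]}: π^{-1}(V) = {G} ∈ τ ✓.
  V = {[H=I]}: π^{-1}(V) = {H, I} ∈ τ ✓.
  V = {[G], [H=I]}: π^{-1}(V) = {G, H, I} ∈ τ ✓.
Open sets in the quotient: τ_Q = {{}, {[G]}, {[H=I]}, {[G], [H=I]}} (4 elements).


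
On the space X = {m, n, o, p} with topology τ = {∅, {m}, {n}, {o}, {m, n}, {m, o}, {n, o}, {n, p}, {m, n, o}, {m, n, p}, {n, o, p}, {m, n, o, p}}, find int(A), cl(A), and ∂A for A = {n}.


int(A) = {n}, cl(A) = {n, p}, ∂A = {p}.

Closed sets in (X, τ) are complements of opens:
  closed(X, τ) = {∅, {m}, {o}, {p}, {m, o}, {m, p}, {n, p}, {o, p}, {m, n, p}, {m, o, p}, {n, o, p}, {m, n, o, p}}.
int(A) = ⋃ {U ∈ τ : U ⊆ A}. Opens contained in A: ∅, {n}.
Taking the union of these: int(A) = {n}.
cl(A) = ⋂ {C closed : A ⊆ C}. Closed sets containing A: {n, p}, {m, n, p}, {n, o, p}, {m, n, o, p}.
Intersecting these: cl(A) = {n, p}.
∂A = cl(A) ∖ int(A) = {n, p} ∖ {n} = {p}.


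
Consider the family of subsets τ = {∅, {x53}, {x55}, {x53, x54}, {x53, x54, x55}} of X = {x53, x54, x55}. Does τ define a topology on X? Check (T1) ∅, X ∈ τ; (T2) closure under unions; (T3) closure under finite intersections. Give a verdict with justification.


τ is NOT a topology on X.

Axiom (T1): ∅ ∈ τ? Yes; X ∈ τ? Yes.
Axiom (T2/T3): check pairwise unions and intersections of members of τ.
Counterexample for (T2): {x53} ∪ {x55} = {x53, x55} ∉ τ. Therefore τ is NOT a topology.


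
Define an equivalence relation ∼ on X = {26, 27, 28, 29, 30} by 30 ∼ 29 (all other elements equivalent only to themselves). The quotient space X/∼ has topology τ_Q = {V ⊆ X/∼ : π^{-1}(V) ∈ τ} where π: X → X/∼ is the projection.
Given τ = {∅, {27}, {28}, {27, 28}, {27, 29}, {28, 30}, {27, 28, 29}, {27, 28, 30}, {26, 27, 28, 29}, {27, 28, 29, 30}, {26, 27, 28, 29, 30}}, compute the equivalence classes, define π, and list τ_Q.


X/∼ = {[26], [27], [28], [29=30]}; |τ_Q| = 6.

Equivalence classes: [26], [27], [28], [29=30].
Quotient map π: X → X/∼ sends 26 ↦ [26], 27 ↦ [27], 28 ↦ [28], 29 ↦ [29=30], 30 ↦ [29=30].
For each subset V ⊆ X/∼, compute π^{-1}(V) ⊆ X and check whether π^{-1}(V) ∈ τ. V is open in τ_Q iff π^{-1}(V) ∈ τ.
  V = {}: π^{-1}(V) = ∅ ∈ τ ✓.
  V = {[26]}: π^{-1}(V) = {26} ∉ τ ✗.
  V = {[27]}: π^{-1}(V) = {27} ∈ τ ✓.
  V = {[26], [27]}: π^{-1}(V) = {26, 27} ∉ τ ✗.
  V = {[28]}: π^{-1}(V) = {28} ∈ τ ✓.
  V = {[26], [28]}: π^{-1}(V) = {26, 28} ∉ τ ✗.
  V = {[27], [28]}: π^{-1}(V) = {27, 28} ∈ τ ✓.
  V = {[26], [27], [28]}: π^{-1}(V) = {26, 27, 28} ∉ τ ✗.
  V = {[29=30]}: π^{-1}(V) = {29, 30} ∉ τ ✗.
  V = {[26], [29=30]}: π^{-1}(V) = {26, 29, 30} ∉ τ ✗.
  V = {[27], [29=30]}: π^{-1}(V) = {27, 29, 30} ∉ τ ✗.
  V = {[26], [27], [29=30]}: π^{-1}(V) = {26, 27, 29, 30} ∉ τ ✗.
  V = {[28], [29=30]}: π^{-1}(V) = {28, 29, 30} ∉ τ ✗.
  V = {[26], [28], [29=30]}: π^{-1}(V) = {26, 28, 29, 30} ∉ τ ✗.
  V = {[27], [28], [29=30]}: π^{-1}(V) = {27, 28, 29, 30} ∈ τ ✓.
  V = {[26], [27], [28], [29=30]}: π^{-1}(V) = {26, 27, 28, 29, 30} ∈ τ ✓.
Open sets in the quotient: τ_Q = {{}, {[27]}, {[28]}, {[27], [28]}, {[27], [28], [29=30]}, {[26], [27], [28], [29=30]}} (6 elements).


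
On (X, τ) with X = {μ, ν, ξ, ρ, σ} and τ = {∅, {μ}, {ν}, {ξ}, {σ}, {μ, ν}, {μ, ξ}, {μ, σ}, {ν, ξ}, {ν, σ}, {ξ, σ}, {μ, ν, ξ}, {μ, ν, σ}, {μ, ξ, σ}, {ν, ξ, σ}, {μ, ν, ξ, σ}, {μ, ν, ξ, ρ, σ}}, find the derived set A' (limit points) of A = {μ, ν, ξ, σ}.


A' = {ρ}

For each x ∈ X, list the open sets U ∈ τ with x ∈ U, then check whether U ∩ (A ∖ {x}) ≠ ∅ for every such U.
  x = μ: open {μ} ∋ x has {μ} ∩ (A ∖ {μ}) = ∅, so x is NOT a limit point.
  x = ν: open {ν} ∋ x has {ν} ∩ (A ∖ {ν}) = ∅, so x is NOT a limit point.
  x = ξ: open {ξ} ∋ x has {ξ} ∩ (A ∖ {ξ}) = ∅, so x is NOT a limit point.
  x = ρ: opens ∋ x are {μ, ν, ξ, ρ, σ}; each meets A ∖ {ρ}, so x IS a limit point.
  x = σ: open {σ} ∋ x has {σ} ∩ (A ∖ {σ}) = ∅, so x is NOT a limit point.
Collecting: A' = {ρ}.


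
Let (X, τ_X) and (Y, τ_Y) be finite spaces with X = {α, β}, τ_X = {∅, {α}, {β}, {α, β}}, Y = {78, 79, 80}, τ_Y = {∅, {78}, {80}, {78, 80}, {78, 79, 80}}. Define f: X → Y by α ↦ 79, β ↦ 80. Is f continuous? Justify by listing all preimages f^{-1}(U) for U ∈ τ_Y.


f IS continuous.

Compute f^{-1}(U) for each U ∈ τ_Y:
  U = ∅: f^{-1}(U) = ∅ ∈ τ_X ✓.
  U = {78}: f^{-1}(U) = ∅ ∈ τ_X ✓.
  U = {80}: f^{-1}(U) = {β} ∈ τ_X ✓.
  U = {78, 80}: f^{-1}(U) = {β} ∈ τ_X ✓.
  U = {78, 79, 80}: f^{-1}(U) = {α, β} ∈ τ_X ✓.
Every preimage lies in τ_X, so f IS continuous.


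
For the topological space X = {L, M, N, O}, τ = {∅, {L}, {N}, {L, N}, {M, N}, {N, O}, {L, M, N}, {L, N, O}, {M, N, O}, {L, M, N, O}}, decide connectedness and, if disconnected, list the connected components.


(X, τ) is disconnected; components = [{L}, {M, N, O}].

Find clopen sets (U ∈ τ with X ∖ U ∈ τ):
  U = ∅, X ∖ U = {L, M, N, O} — both open, so U is clopen.
  U = {L}, X ∖ U = {M, N, O} — both open, so U is clopen.
  U = {M, N, O}, X ∖ U = {L} — both open, so U is clopen.
  U = {L, M, N, O}, X ∖ U = ∅ — both open, so U is clopen.
Nontrivial clopen(s) exist: e.g. {L}. So (X, τ) is disconnected.
Compute connected components by grouping points that agree on all clopens:
  component: {L}
  component: {M, N, O}


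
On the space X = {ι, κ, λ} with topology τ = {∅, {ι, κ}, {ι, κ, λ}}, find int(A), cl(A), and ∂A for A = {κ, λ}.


int(A) = ∅, cl(A) = {ι, κ, λ}, ∂A = {ι, κ, λ}.

Closed sets in (X, τ) are complements of opens:
  closed(X, τ) = {∅, {λ}, {ι, κ, λ}}.
int(A) = ⋃ {U ∈ τ : U ⊆ A}. Opens contained in A: ∅.
Taking the union of these: int(A) = ∅.
cl(A) = ⋂ {C closed : A ⊆ C}. Closed sets containing A: {ι, κ, λ}.
Intersecting these: cl(A) = {ι, κ, λ}.
∂A = cl(A) ∖ int(A) = {ι, κ, λ} ∖ ∅ = {ι, κ, λ}.


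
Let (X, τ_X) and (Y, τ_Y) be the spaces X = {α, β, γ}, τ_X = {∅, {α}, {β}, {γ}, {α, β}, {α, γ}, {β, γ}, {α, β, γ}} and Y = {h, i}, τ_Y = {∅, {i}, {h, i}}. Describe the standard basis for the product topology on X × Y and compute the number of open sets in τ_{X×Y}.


Basis B = {∅ × ∅, {α} × {i}, {β} × {i}, {γ} × {i}, {α} × {h, i}, {α, β} × {i}, {α, γ} × {i}, {β} × {h, i}, {β, γ} × {i}, {γ} × {h, i}, {α, β, γ} × {i}, {α, β} × {h, i}, {α, γ} × {h, i}, {β, γ} × {h, i}, {α, β, γ} × {h, i}}; |τ_{X×Y}| = 27.

Enumerate products U × V with U ∈ τ_X, V ∈ τ_Y (deduplicated):
  ∅ × ∅ = {} (∅)
  {α} × {i} = {(α,i)}
  {β} × {i} = {(β,i)}
  {γ} × {i} = {(γ,i)}
  {α} × {h, i} = {(α,h), (α,i)}
  {α, β} × {i} = {(α,i), (β,i)}
  {α, γ} × {i} = {(α,i), (γ,i)}
  {β} × {h, i} = {(β,h), (β,i)}
  {β, γ} × {i} = {(β,i), (γ,i)}
  {γ} × {h, i} = {(γ,h), (γ,i)}
  {α, β, γ} × {i} = {(α,i), (β,i), (γ,i)}
  {α, β} × {h, i} = {(α,h), (α,i), (β,h), (β,i)}
  {α, γ} × {h, i} = {(α,h), (α,i), (γ,h), (γ,i)}
  {β, γ} × {h, i} = {(β,h), (β,i), (γ,h), (γ,i)}
  {α, β, γ} × {h, i} = {(α,h), (α,i), (β,h), (β,i), (γ,h), (γ,i)}
These 15 distinct sets form the basis B.
Close under arbitrary unions to get τ_{X×Y}; counting gives |τ_{X×Y}| = 27.


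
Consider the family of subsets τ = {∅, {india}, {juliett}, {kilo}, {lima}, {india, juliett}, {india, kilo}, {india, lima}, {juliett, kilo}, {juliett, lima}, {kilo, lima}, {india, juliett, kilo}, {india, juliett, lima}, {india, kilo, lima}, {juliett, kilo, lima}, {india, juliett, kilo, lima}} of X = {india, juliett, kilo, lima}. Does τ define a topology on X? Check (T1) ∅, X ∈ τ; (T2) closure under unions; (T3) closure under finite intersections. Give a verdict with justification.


τ IS a topology on X.

Axiom (T1): ∅ ∈ τ? Yes; X ∈ τ? Yes.
Axiom (T2/T3): check pairwise unions and intersections of members of τ.
All pairwise intersections and unions checked — each lies in τ. Therefore τ satisfies (T1), (T2), (T3): it IS a topology on X.


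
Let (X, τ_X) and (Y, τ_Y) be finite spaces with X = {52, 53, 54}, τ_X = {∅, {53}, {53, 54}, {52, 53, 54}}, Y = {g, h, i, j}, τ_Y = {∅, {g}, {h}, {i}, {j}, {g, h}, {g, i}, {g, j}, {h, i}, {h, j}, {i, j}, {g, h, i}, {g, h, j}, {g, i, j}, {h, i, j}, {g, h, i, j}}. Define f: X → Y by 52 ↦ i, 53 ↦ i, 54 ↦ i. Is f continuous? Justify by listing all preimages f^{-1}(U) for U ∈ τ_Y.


f IS continuous.

Compute f^{-1}(U) for each U ∈ τ_Y:
  U = ∅: f^{-1}(U) = ∅ ∈ τ_X ✓.
  U = {g}: f^{-1}(U) = ∅ ∈ τ_X ✓.
  U = {h}: f^{-1}(U) = ∅ ∈ τ_X ✓.
  U = {i}: f^{-1}(U) = {52, 53, 54} ∈ τ_X ✓.
  U = {j}: f^{-1}(U) = ∅ ∈ τ_X ✓.
  U = {g, h}: f^{-1}(U) = ∅ ∈ τ_X ✓.
  U = {g, i}: f^{-1}(U) = {52, 53, 54} ∈ τ_X ✓.
  U = {g, j}: f^{-1}(U) = ∅ ∈ τ_X ✓.
  U = {h, i}: f^{-1}(U) = {52, 53, 54} ∈ τ_X ✓.
  U = {h, j}: f^{-1}(U) = ∅ ∈ τ_X ✓.
  U = {i, j}: f^{-1}(U) = {52, 53, 54} ∈ τ_X ✓.
  U = {g, h, i}: f^{-1}(U) = {52, 53, 54} ∈ τ_X ✓.
  U = {g, h, j}: f^{-1}(U) = ∅ ∈ τ_X ✓.
  U = {g, i, j}: f^{-1}(U) = {52, 53, 54} ∈ τ_X ✓.
  U = {h, i, j}: f^{-1}(U) = {52, 53, 54} ∈ τ_X ✓.
  U = {g, h, i, j}: f^{-1}(U) = {52, 53, 54} ∈ τ_X ✓.
Every preimage lies in τ_X, so f IS continuous.


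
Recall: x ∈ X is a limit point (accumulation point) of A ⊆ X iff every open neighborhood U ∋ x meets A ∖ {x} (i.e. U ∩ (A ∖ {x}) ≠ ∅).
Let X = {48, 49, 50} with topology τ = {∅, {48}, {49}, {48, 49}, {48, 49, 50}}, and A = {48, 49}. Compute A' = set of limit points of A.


A' = {50}

For each x ∈ X, list the open sets U ∈ τ with x ∈ U, then check whether U ∩ (A ∖ {x}) ≠ ∅ for every such U.
  x = 48: open {48} ∋ x has {48} ∩ (A ∖ {48}) = ∅, so x is NOT a limit point.
  x = 49: open {49} ∋ x has {49} ∩ (A ∖ {49}) = ∅, so x is NOT a limit point.
  x = 50: opens ∋ x are {48, 49, 50}; each meets A ∖ {50}, so x IS a limit point.
Collecting: A' = {50}.


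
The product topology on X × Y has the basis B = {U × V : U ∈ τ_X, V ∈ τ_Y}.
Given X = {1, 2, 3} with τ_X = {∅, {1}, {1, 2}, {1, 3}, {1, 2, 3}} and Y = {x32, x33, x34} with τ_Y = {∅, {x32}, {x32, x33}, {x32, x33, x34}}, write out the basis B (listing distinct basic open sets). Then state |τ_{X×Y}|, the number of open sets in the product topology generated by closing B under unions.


Basis B = {∅ × ∅, {1} × {x32}, {1} × {x32, x33}, {1, 2} × {x32}, {1, 3} × {x32}, {1} × {x32, x33, x34}, {1, 2, 3} × {x32}, {1, 2} × {x32, x33}, {1, 3} × {x32, x33}, {1, 2} × {x32, x33, x34}, {1, 3} × {x32, x33, x34}, {1, 2, 3} × {x32, x33}, {1, 2, 3} × {x32, x33, x34}}; |τ_{X×Y}| = 30.

Enumerate products U × V with U ∈ τ_X, V ∈ τ_Y (deduplicated):
  ∅ × ∅ = {} (∅)
  {1} × {x32} = {(1,x32)}
  {1} × {x32, x33} = {(1,x32), (1,x33)}
  {1, 2} × {x32} = {(1,x32), (2,x32)}
  {1, 3} × {x32} = {(1,x32), (3,x32)}
  {1} × {x32, x33, x34} = {(1,x32), (1,x33), (1,x34)}
  {1, 2, 3} × {x32} = {(1,x32), (2,x32), (3,x32)}
  {1, 2} × {x32, x33} = {(1,x32), (1,x33), (2,x32), (2,x33)}
  {1, 3} × {x32, x33} = {(1,x32), (1,x33), (3,x32), (3,x33)}
  {1, 2} × {x32, x33, x34} = {(1,x32), (1,x33), (1,x34), (2,x32), (2,x33), (2,x34)}
  {1, 3} × {x32, x33, x34} = {(1,x32), (1,x33), (1,x34), (3,x32), (3,x33), (3,x34)}
  {1, 2, 3} × {x32, x33} = {(1,x32), (1,x33), (2,x32), (2,x33), (3,x32), (3,x33)}
  {1, 2, 3} × {x32, x33, x34} = {(1,x32), (1,x33), (1,x34), (2,x32), (2,x33), (2,x34), (3,x32), (3,x33), (3,x34)}
These 13 distinct sets form the basis B.
Close under arbitrary unions to get τ_{X×Y}; counting gives |τ_{X×Y}| = 30.


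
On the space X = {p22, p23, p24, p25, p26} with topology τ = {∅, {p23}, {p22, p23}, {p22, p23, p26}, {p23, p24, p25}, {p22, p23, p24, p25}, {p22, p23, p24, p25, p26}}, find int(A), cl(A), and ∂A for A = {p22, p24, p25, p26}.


int(A) = ∅, cl(A) = {p22, p24, p25, p26}, ∂A = {p22, p24, p25, p26}.

Closed sets in (X, τ) are complements of opens:
  closed(X, τ) = {∅, {p26}, {p22, p26}, {p24, p25}, {p24, p25, p26}, {p22, p24, p25, p26}, {p22, p23, p24, p25, p26}}.
int(A) = ⋃ {U ∈ τ : U ⊆ A}. Opens contained in A: ∅.
Taking the union of these: int(A) = ∅.
cl(A) = ⋂ {C closed : A ⊆ C}. Closed sets containing A: {p22, p24, p25, p26}, {p22, p23, p24, p25, p26}.
Intersecting these: cl(A) = {p22, p24, p25, p26}.
∂A = cl(A) ∖ int(A) = {p22, p24, p25, p26} ∖ ∅ = {p22, p24, p25, p26}.


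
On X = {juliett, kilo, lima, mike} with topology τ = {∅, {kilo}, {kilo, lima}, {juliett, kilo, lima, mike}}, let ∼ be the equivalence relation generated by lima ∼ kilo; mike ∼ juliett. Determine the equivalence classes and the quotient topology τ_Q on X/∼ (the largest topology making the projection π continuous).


X/∼ = {[juliett=mike], [kilo=lima]}; |τ_Q| = 3.

Equivalence classes: [juliett=mike], [kilo=lima].
Quotient map π: X → X/∼ sends juliett ↦ [juliett=mike], kilo ↦ [kilo=lima], lima ↦ [kilo=lima], mike ↦ [juliett=mike].
For each subset V ⊆ X/∼, compute π^{-1}(V) ⊆ X and check whether π^{-1}(V) ∈ τ. V is open in τ_Q iff π^{-1}(V) ∈ τ.
  V = {}: π^{-1}(V) = ∅ ∈ τ ✓.
  V = {[juliett=mike]}: π^{-1}(V) = {juliett, mike} ∉ τ ✗.
  V = {[kilo=lima]}: π^{-1}(V) = {kilo, lima} ∈ τ ✓.
  V = {[juliett=mike], [kilo=lima]}: π^{-1}(V) = {juliett, kilo, lima, mike} ∈ τ ✓.
Open sets in the quotient: τ_Q = {{}, {[kilo=lima]}, {[juliett=mike], [kilo=lima]}} (3 elements).


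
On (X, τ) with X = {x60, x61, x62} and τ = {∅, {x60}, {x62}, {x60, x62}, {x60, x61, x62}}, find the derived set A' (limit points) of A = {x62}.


A' = {x61}

For each x ∈ X, list the open sets U ∈ τ with x ∈ U, then check whether U ∩ (A ∖ {x}) ≠ ∅ for every such U.
  x = x60: open {x60} ∋ x has {x60} ∩ (A ∖ {x60}) = ∅, so x is NOT a limit point.
  x = x61: opens ∋ x are {x60, x61, x62}; each meets A ∖ {x61}, so x IS a limit point.
  x = x62: open {x62} ∋ x has {x62} ∩ (A ∖ {x62}) = ∅, so x is NOT a limit point.
Collecting: A' = {x61}.


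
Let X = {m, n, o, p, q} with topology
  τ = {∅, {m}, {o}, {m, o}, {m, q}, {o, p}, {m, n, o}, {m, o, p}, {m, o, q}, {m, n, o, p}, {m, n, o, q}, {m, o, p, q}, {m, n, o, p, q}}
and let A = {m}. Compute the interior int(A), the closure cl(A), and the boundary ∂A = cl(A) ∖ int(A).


int(A) = {m}, cl(A) = {m, n, q}, ∂A = {n, q}.

Closed sets in (X, τ) are complements of opens:
  closed(X, τ) = {∅, {n}, {p}, {q}, {n, p}, {n, q}, {p, q}, {m, n, q}, {n, o, p}, {n, p, q}, {m, n, p, q}, {n, o, p, q}, {m, n, o, p, q}}.
int(A) = ⋃ {U ∈ τ : U ⊆ A}. Opens contained in A: ∅, {m}.
Taking the union of these: int(A) = {m}.
cl(A) = ⋂ {C closed : A ⊆ C}. Closed sets containing A: {m, n, q}, {m, n, p, q}, {m, n, o, p, q}.
Intersecting these: cl(A) = {m, n, q}.
∂A = cl(A) ∖ int(A) = {m, n, q} ∖ {m} = {n, q}.


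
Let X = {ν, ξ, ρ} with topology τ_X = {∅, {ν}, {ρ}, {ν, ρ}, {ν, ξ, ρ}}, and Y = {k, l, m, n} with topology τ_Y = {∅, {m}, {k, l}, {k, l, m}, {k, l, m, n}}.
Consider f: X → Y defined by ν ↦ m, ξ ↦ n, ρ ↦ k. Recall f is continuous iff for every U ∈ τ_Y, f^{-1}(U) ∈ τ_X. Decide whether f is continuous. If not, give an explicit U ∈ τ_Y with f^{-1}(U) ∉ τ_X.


f IS continuous.

Compute f^{-1}(U) for each U ∈ τ_Y:
  U = ∅: f^{-1}(U) = ∅ ∈ τ_X ✓.
  U = {m}: f^{-1}(U) = {ν} ∈ τ_X ✓.
  U = {k, l}: f^{-1}(U) = {ρ} ∈ τ_X ✓.
  U = {k, l, m}: f^{-1}(U) = {ν, ρ} ∈ τ_X ✓.
  U = {k, l, m, n}: f^{-1}(U) = {ν, ξ, ρ} ∈ τ_X ✓.
Every preimage lies in τ_X, so f IS continuous.


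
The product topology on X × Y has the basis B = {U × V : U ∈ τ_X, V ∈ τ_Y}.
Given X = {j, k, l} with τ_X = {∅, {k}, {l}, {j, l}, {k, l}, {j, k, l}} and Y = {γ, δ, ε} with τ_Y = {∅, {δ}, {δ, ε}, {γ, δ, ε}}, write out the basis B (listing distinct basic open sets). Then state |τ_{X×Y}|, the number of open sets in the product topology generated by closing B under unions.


Basis B = {∅ × ∅, {k} × {δ}, {l} × {δ}, {j, l} × {δ}, {k} × {δ, ε}, {k, l} × {δ}, {l} × {δ, ε}, {j, k, l} × {δ}, {k} × {γ, δ, ε}, {l} × {γ, δ, ε}, {j, l} × {δ, ε}, {k, l} × {δ, ε}, {j, l} × {γ, δ, ε}, {j, k, l} × {δ, ε}, {k, l} × {γ, δ, ε}, {j, k, l} × {γ, δ, ε}}; |τ_{X×Y}| = 40.

Enumerate products U × V with U ∈ τ_X, V ∈ τ_Y (deduplicated):
  ∅ × ∅ = {} (∅)
  {k} × {δ} = {(k,δ)}
  {l} × {δ} = {(l,δ)}
  {j, l} × {δ} = {(j,δ), (l,δ)}
  {k} × {δ, ε} = {(k,δ), (k,ε)}
  {k, l} × {δ} = {(k,δ), (l,δ)}
  {l} × {δ, ε} = {(l,δ), (l,ε)}
  {j, k, l} × {δ} = {(j,δ), (k,δ), (l,δ)}
  {k} × {γ, δ, ε} = {(k,γ), (k,δ), (k,ε)}
  {l} × {γ, δ, ε} = {(l,γ), (l,δ), (l,ε)}
  {j, l} × {δ, ε} = {(j,δ), (j,ε), (l,δ), (l,ε)}
  {k, l} × {δ, ε} = {(k,δ), (k,ε), (l,δ), (l,ε)}
  {j, l} × {γ, δ, ε} = {(j,γ), (j,δ), (j,ε), (l,γ), (l,δ), (l,ε)}
  {j, k, l} × {δ, ε} = {(j,δ), (j,ε), (k,δ), (k,ε), (l,δ), (l,ε)}
  {k, l} × {γ, δ, ε} = {(k,γ), (k,δ), (k,ε), (l,γ), (l,δ), (l,ε)}
  {j, k, l} × {γ, δ, ε} = {(j,γ), (j,δ), (j,ε), (k,γ), (k,δ), (k,ε), (l,γ), (l,δ), (l,ε)}
These 16 distinct sets form the basis B.
Close under arbitrary unions to get τ_{X×Y}; counting gives |τ_{X×Y}| = 40.


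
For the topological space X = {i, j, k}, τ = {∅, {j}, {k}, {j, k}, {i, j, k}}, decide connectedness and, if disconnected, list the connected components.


(X, τ) is connected.

Find clopen sets (U ∈ τ with X ∖ U ∈ τ):
  U = ∅, X ∖ U = {i, j, k} — both open, so U is clopen.
  U = {i, j, k}, X ∖ U = ∅ — both open, so U is clopen.
Only trivial clopens (∅ and X) exist, so (X, τ) is connected.
Compute connected components by grouping points that agree on all clopens:
  component: {i, j, k}


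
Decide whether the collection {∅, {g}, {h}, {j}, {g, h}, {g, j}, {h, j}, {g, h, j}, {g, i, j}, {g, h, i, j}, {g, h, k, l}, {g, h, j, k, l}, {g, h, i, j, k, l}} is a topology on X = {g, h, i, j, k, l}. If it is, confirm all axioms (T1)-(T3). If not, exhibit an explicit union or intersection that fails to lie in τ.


τ IS a topology on X.

Axiom (T1): ∅ ∈ τ? Yes; X ∈ τ? Yes.
Axiom (T2/T3): check pairwise unions and intersections of members of τ.
All pairwise intersections and unions checked — each lies in τ. Therefore τ satisfies (T1), (T2), (T3): it IS a topology on X.


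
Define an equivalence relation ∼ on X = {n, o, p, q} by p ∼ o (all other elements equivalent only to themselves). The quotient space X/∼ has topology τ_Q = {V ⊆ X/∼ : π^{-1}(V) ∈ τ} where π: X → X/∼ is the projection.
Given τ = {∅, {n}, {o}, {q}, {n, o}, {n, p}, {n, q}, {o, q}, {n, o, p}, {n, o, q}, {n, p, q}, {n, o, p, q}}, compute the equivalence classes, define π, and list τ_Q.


X/∼ = {[n], [o=p], [q]}; |τ_Q| = 6.

Equivalence classes: [n], [o=p], [q].
Quotient map π: X → X/∼ sends n ↦ [n], o ↦ [o=p], p ↦ [o=p], q ↦ [q].
For each subset V ⊆ X/∼, compute π^{-1}(V) ⊆ X and check whether π^{-1}(V) ∈ τ. V is open in τ_Q iff π^{-1}(V) ∈ τ.
  V = {}: π^{-1}(V) = ∅ ∈ τ ✓.
  V = {[n]}: π^{-1}(V) = {n} ∈ τ ✓.
  V = {[o=p]}: π^{-1}(V) = {o, p} ∉ τ ✗.
  V = {[n], [o=p]}: π^{-1}(V) = {n, o, p} ∈ τ ✓.
  V = {[q]}: π^{-1}(V) = {q} ∈ τ ✓.
  V = {[n], [q]}: π^{-1}(V) = {n, q} ∈ τ ✓.
  V = {[o=p], [q]}: π^{-1}(V) = {o, p, q} ∉ τ ✗.
  V = {[n], [o=p], [q]}: π^{-1}(V) = {n, o, p, q} ∈ τ ✓.
Open sets in the quotient: τ_Q = {{}, {[n]}, {[n], [o=p]}, {[q]}, {[n], [q]}, {[n], [o=p], [q]}} (6 elements).


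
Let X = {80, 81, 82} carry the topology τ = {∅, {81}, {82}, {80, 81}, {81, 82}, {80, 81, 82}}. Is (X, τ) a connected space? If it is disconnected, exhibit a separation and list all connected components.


(X, τ) is disconnected; components = [{82}, {80, 81}].

Find clopen sets (U ∈ τ with X ∖ U ∈ τ):
  U = ∅, X ∖ U = {80, 81, 82} — both open, so U is clopen.
  U = {82}, X ∖ U = {80, 81} — both open, so U is clopen.
  U = {80, 81}, X ∖ U = {82} — both open, so U is clopen.
  U = {80, 81, 82}, X ∖ U = ∅ — both open, so U is clopen.
Nontrivial clopen(s) exist: e.g. {82}. So (X, τ) is disconnected.
Compute connected components by grouping points that agree on all clopens:
  component: {82}
  component: {80, 81}


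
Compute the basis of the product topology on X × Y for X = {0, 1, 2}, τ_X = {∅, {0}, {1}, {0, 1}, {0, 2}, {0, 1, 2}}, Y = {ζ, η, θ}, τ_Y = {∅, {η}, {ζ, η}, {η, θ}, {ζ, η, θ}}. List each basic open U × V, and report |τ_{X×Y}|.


Basis B = {∅ × ∅, {0} × {η}, {1} × {η}, {0} × {ζ, η}, {0} × {η, θ}, {0, 1} × {η}, {0, 2} × {η}, {1} × {ζ, η}, {1} × {η, θ}, {0} × {ζ, η, θ}, {0, 1, 2} × {η}, {1} × {ζ, η, θ}, {0, 1} × {ζ, η}, {0, 2} × {ζ, η}, {0, 1} × {η, θ}, {0, 2} × {η, θ}, {0, 1} × {ζ, η, θ}, {0, 2} × {ζ, η, θ}, {0, 1, 2} × {ζ, η}, {0, 1, 2} × {η, θ}, {0, 1, 2} × {ζ, η, θ}}; |τ_{X×Y}| = 70.

Enumerate products U × V with U ∈ τ_X, V ∈ τ_Y (deduplicated):
  ∅ × ∅ = {} (∅)
  {0} × {η} = {(0,η)}
  {1} × {η} = {(1,η)}
  {0} × {ζ, η} = {(0,ζ), (0,η)}
  {0} × {η, θ} = {(0,η), (0,θ)}
  {0, 1} × {η} = {(0,η), (1,η)}
  {0, 2} × {η} = {(0,η), (2,η)}
  {1} × {ζ, η} = {(1,ζ), (1,η)}
  {1} × {η, θ} = {(1,η), (1,θ)}
  {0} × {ζ, η, θ} = {(0,ζ), (0,η), (0,θ)}
  {0, 1, 2} × {η} = {(0,η), (1,η), (2,η)}
  {1} × {ζ, η, θ} = {(1,ζ), (1,η), (1,θ)}
  {0, 1} × {ζ, η} = {(0,ζ), (0,η), (1,ζ), (1,η)}
  {0, 2} × {ζ, η} = {(0,ζ), (0,η), (2,ζ), (2,η)}
  {0, 1} × {η, θ} = {(0,η), (0,θ), (1,η), (1,θ)}
  {0, 2} × {η, θ} = {(0,η), (0,θ), (2,η), (2,θ)}
  {0, 1} × {ζ, η, θ} = {(0,ζ), (0,η), (0,θ), (1,ζ), (1,η), (1,θ)}
  {0, 2} × {ζ, η, θ} = {(0,ζ), (0,η), (0,θ), (2,ζ), (2,η), (2,θ)}
  {0, 1, 2} × {ζ, η} = {(0,ζ), (0,η), (1,ζ), (1,η), (2,ζ), (2,η)}
  {0, 1, 2} × {η, θ} = {(0,η), (0,θ), (1,η), (1,θ), (2,η), (2,θ)}
  {0, 1, 2} × {ζ, η, θ} = {(0,ζ), (0,η), (0,θ), (1,ζ), (1,η), (1,θ), (2,ζ), (2,η), (2,θ)}
These 21 distinct sets form the basis B.
Close under arbitrary unions to get τ_{X×Y}; counting gives |τ_{X×Y}| = 70.


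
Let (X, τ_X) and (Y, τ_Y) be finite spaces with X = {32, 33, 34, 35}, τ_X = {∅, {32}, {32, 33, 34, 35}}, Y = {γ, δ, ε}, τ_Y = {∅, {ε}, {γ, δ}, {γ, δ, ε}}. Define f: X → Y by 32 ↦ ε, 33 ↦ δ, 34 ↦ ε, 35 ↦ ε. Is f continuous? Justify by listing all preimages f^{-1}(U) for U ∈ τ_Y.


f is NOT continuous.

Compute f^{-1}(U) for each U ∈ τ_Y:
  U = ∅: f^{-1}(U) = ∅ ∈ τ_X ✓.
  U = {ε}: f^{-1}(U) = {32, 34, 35} ∉ τ_X ✗.
  U = {γ, δ}: f^{-1}(U) = {33} ∉ τ_X ✗.
  U = {γ, δ, ε}: f^{-1}(U) = {32, 33, 34, 35} ∈ τ_X ✓.
Found U = {ε} with f^{-1}(U) = {32, 34, 35} not in τ_X. Therefore f is NOT continuous.


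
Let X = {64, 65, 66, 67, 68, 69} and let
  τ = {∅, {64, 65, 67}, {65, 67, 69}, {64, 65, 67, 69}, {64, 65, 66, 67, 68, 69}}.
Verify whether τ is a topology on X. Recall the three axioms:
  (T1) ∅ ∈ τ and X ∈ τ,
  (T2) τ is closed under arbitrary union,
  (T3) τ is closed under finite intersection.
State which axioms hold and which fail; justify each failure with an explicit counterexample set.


τ is NOT a topology on X.

Axiom (T1): ∅ ∈ τ? Yes; X ∈ τ? Yes.
Axiom (T2/T3): check pairwise unions and intersections of members of τ.
Counterexample for (T3): {64, 65, 67} ∩ {65, 67, 69} = {65, 67} ∉ τ. Therefore τ is NOT a topology.


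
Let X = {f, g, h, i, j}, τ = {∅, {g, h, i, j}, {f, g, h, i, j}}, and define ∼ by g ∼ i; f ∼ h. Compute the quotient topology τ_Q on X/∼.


X/∼ = {[f=h], [g=i], [j]}; |τ_Q| = 2.

Equivalence classes: [f=h], [g=i], [j].
Quotient map π: X → X/∼ sends f ↦ [f=h], g ↦ [g=i], h ↦ [f=h], i ↦ [g=i], j ↦ [j].
For each subset V ⊆ X/∼, compute π^{-1}(V) ⊆ X and check whether π^{-1}(V) ∈ τ. V is open in τ_Q iff π^{-1}(V) ∈ τ.
  V = {}: π^{-1}(V) = ∅ ∈ τ ✓.
  V = {[f=h]}: π^{-1}(V) = {f, h} ∉ τ ✗.
  V = {[g=i]}: π^{-1}(V) = {g, i} ∉ τ ✗.
  V = {[f=h], [g=i]}: π^{-1}(V) = {f, g, h, i} ∉ τ ✗.
  V = {[j]}: π^{-1}(V) = {j} ∉ τ ✗.
  V = {[f=h], [j]}: π^{-1}(V) = {f, h, j} ∉ τ ✗.
  V = {[g=i], [j]}: π^{-1}(V) = {g, i, j} ∉ τ ✗.
  V = {[f=h], [g=i], [j]}: π^{-1}(V) = {f, g, h, i, j} ∈ τ ✓.
Open sets in the quotient: τ_Q = {{}, {[f=h], [g=i], [j]}} (2 elements).


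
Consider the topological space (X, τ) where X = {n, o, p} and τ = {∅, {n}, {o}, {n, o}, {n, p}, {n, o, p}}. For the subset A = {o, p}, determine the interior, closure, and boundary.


int(A) = {o}, cl(A) = {o, p}, ∂A = {p}.

Closed sets in (X, τ) are complements of opens:
  closed(X, τ) = {∅, {o}, {p}, {n, p}, {o, p}, {n, o, p}}.
int(A) = ⋃ {U ∈ τ : U ⊆ A}. Opens contained in A: ∅, {o}.
Taking the union of these: int(A) = {o}.
cl(A) = ⋂ {C closed : A ⊆ C}. Closed sets containing A: {o, p}, {n, o, p}.
Intersecting these: cl(A) = {o, p}.
∂A = cl(A) ∖ int(A) = {o, p} ∖ {o} = {p}.


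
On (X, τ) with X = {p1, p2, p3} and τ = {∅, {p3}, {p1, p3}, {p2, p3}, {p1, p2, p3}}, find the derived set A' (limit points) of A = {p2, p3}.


A' = {p1, p2}

For each x ∈ X, list the open sets U ∈ τ with x ∈ U, then check whether U ∩ (A ∖ {x}) ≠ ∅ for every such U.
  x = p1: opens ∋ x are {p1, p3}, {p1, p2, p3}; each meets A ∖ {p1}, so x IS a limit point.
  x = p2: opens ∋ x are {p2, p3}, {p1, p2, p3}; each meets A ∖ {p2}, so x IS a limit point.
  x = p3: open {p3} ∋ x has {p3} ∩ (A ∖ {p3}) = ∅, so x is NOT a limit point.
Collecting: A' = {p1, p2}.


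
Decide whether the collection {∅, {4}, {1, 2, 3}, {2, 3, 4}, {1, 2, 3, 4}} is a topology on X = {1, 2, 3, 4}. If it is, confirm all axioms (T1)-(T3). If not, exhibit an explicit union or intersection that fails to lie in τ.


τ is NOT a topology on X.

Axiom (T1): ∅ ∈ τ? Yes; X ∈ τ? Yes.
Axiom (T2/T3): check pairwise unions and intersections of members of τ.
Counterexample for (T3): {1, 2, 3} ∩ {2, 3, 4} = {2, 3} ∉ τ. Therefore τ is NOT a topology.


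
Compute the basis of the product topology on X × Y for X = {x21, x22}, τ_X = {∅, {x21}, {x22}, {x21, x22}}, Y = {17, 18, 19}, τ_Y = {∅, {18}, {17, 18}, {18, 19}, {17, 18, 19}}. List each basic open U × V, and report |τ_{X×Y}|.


Basis B = {∅ × ∅, {x21} × {18}, {x22} × {18}, {x21} × {17, 18}, {x21} × {18, 19}, {x21, x22} × {18}, {x22} × {17, 18}, {x22} × {18, 19}, {x21} × {17, 18, 19}, {x22} × {17, 18, 19}, {x21, x22} × {17, 18}, {x21, x22} × {18, 19}, {x21, x22} × {17, 18, 19}}; |τ_{X×Y}| = 25.

Enumerate products U × V with U ∈ τ_X, V ∈ τ_Y (deduplicated):
  ∅ × ∅ = {} (∅)
  {x21} × {18} = {(x21,18)}
  {x22} × {18} = {(x22,18)}
  {x21} × {17, 18} = {(x21,17), (x21,18)}
  {x21} × {18, 19} = {(x21,18), (x21,19)}
  {x21, x22} × {18} = {(x21,18), (x22,18)}
  {x22} × {17, 18} = {(x22,17), (x22,18)}
  {x22} × {18, 19} = {(x22,18), (x22,19)}
  {x21} × {17, 18, 19} = {(x21,17), (x21,18), (x21,19)}
  {x22} × {17, 18, 19} = {(x22,17), (x22,18), (x22,19)}
  {x21, x22} × {17, 18} = {(x21,17), (x21,18), (x22,17), (x22,18)}
  {x21, x22} × {18, 19} = {(x21,18), (x21,19), (x22,18), (x22,19)}
  {x21, x22} × {17, 18, 19} = {(x21,17), (x21,18), (x21,19), (x22,17), (x22,18), (x22,19)}
These 13 distinct sets form the basis B.
Close under arbitrary unions to get τ_{X×Y}; counting gives |τ_{X×Y}| = 25.


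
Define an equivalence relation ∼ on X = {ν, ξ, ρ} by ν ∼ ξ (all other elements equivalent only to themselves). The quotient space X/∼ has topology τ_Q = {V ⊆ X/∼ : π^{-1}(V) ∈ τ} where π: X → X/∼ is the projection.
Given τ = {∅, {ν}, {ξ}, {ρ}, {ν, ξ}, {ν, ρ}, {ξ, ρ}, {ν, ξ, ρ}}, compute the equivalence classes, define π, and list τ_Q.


X/∼ = {[ν=ξ], [ρ]}; |τ_Q| = 4.

Equivalence classes: [ν=ξ], [ρ].
Quotient map π: X → X/∼ sends ν ↦ [ν=ξ], ξ ↦ [ν=ξ], ρ ↦ [ρ].
For each subset V ⊆ X/∼, compute π^{-1}(V) ⊆ X and check whether π^{-1}(V) ∈ τ. V is open in τ_Q iff π^{-1}(V) ∈ τ.
  V = {}: π^{-1}(V) = ∅ ∈ τ ✓.
  V = {[ν=ξ]}: π^{-1}(V) = {ν, ξ} ∈ τ ✓.
  V = {[ρ]}: π^{-1}(V) = {ρ} ∈ τ ✓.
  V = {[ν=ξ], [ρ]}: π^{-1}(V) = {ν, ξ, ρ} ∈ τ ✓.
Open sets in the quotient: τ_Q = {{}, {[ν=ξ]}, {[ρ]}, {[ν=ξ], [ρ]}} (4 elements).
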